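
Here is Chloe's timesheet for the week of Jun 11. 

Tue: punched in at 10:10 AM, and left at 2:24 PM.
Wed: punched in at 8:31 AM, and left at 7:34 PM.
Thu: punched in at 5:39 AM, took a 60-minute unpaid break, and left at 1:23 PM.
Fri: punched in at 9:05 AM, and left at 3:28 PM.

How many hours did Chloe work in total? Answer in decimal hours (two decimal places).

Tue: 10:10 AM–2:24 PM = 4 h 14 min
Wed: 8:31 AM–7:34 PM = 11 h 3 min
Thu: 5:39 AM–1:23 PM = 7 h 44 min; less 60 min break → 6 h 44 min
Fri: 9:05 AM–3:28 PM = 6 h 23 min
Total: 4 h 14 min + 11 h 3 min + 6 h 44 min + 6 h 23 min = 28 h 24 min.

28.40 hours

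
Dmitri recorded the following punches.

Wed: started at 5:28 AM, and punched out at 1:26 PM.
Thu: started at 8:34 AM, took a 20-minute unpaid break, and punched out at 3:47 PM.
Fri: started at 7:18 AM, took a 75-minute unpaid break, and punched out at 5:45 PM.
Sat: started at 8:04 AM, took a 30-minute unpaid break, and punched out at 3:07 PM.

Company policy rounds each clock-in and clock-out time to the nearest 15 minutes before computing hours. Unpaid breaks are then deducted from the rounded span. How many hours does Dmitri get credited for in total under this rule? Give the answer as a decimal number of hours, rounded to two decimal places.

30.67 hours

Wed: in 5:28 AM→5:30 AM, out 1:26 PM→1:30 PM; 8 h 0 min
Thu: in 8:34 AM→8:30 AM, out 3:47 PM→3:45 PM; 7 h 15 min − 20 min = 6 h 55 min
Fri: in 7:18 AM→7:15 AM, out 5:45 PM→5:45 PM; 10 h 30 min − 75 min = 9 h 15 min
Sat: in 8:04 AM→8:00 AM, out 3:07 PM→3:00 PM; 7 h 0 min − 30 min = 6 h 30 min
Total credited: 30 h 40 min.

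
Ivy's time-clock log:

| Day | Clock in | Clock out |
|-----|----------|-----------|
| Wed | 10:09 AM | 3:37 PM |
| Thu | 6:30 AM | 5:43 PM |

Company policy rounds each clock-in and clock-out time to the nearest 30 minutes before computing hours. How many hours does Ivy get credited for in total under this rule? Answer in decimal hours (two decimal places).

Wed: in 10:09 AM→10:00 AM, out 3:37 PM→3:30 PM; 5 h 30 min
Thu: in 6:30 AM→6:30 AM, out 5:43 PM→5:30 PM; 11 h 0 min
Total credited: 16 h 30 min.

16.50 hours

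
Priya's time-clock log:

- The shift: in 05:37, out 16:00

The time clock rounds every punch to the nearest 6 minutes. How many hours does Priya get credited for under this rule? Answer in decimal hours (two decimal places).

The shift: in 05:37→05:36, out 16:00→16:00; 10 h 24 min

10.40 hours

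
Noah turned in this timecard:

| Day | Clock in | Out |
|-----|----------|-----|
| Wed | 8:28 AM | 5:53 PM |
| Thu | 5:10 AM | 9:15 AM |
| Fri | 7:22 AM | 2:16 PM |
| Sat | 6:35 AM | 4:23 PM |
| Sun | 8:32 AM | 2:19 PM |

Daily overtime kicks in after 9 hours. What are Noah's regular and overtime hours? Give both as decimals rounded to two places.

Wed: 8:28 AM–5:53 PM = 9 h 25 min
Thu: 5:10 AM–9:15 AM = 4 h 5 min
Fri: 7:22 AM–2:16 PM = 6 h 54 min
Sat: 6:35 AM–4:23 PM = 9 h 48 min
Sun: 8:32 AM–2:19 PM = 5 h 47 min
Wed reg 9 h 0 min / OT 0 h 25 min; Thu reg 4 h 5 min / OT 0 h 0 min; Fri reg 6 h 54 min / OT 0 h 0 min; Sat reg 9 h 0 min / OT 0 h 48 min; Sun reg 5 h 47 min / OT 0 h 0 min.
Totals: regular 34 h 46 min, overtime 1 h 13 min.

Regular 34.77 hours, overtime 1.22 hours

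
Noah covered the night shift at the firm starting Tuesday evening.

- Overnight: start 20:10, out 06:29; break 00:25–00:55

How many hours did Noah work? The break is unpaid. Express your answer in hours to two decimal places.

Overnight: 20:10 → midnight = 3 h 50 min; midnight → 06:29 = 6 h 29 min; span 10 h 19 min; less 30 min break → 9 h 49 min

9.82 hours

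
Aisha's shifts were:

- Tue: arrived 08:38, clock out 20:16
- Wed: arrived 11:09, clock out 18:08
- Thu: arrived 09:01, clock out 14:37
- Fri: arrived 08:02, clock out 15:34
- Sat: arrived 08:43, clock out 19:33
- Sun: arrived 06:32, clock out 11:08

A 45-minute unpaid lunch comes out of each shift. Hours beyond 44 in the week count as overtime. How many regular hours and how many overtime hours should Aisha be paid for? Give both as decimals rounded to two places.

Tue: 08:38–20:16 = 11 h 38 min; less 45 min break → 10 h 53 min
Wed: 11:09–18:08 = 6 h 59 min; less 45 min break → 6 h 14 min
Thu: 09:01–14:37 = 5 h 36 min; less 45 min break → 4 h 51 min
Fri: 08:02–15:34 = 7 h 32 min; less 45 min break → 6 h 47 min
Sat: 08:43–19:33 = 10 h 50 min; less 45 min break → 10 h 5 min
Sun: 06:32–11:08 = 4 h 36 min; less 45 min break → 3 h 51 min
Total worked: 42 h 41 min = 42.68 h.
Threshold 44 h → overtime 0 h 0 min, regular 42 h 41 min.

Regular 42.68 hours, overtime 0.00 hours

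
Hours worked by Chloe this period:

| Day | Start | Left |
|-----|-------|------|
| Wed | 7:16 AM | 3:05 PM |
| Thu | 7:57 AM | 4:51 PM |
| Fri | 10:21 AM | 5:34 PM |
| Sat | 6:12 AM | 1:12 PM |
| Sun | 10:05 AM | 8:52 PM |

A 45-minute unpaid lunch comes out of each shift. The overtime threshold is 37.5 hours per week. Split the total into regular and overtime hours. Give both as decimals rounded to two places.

Regular 37.50 hours, overtime 0.47 hours

Wed: 7:16 AM–3:05 PM = 7 h 49 min; less 45 min break → 7 h 4 min
Thu: 7:57 AM–4:51 PM = 8 h 54 min; less 45 min break → 8 h 9 min
Fri: 10:21 AM–5:34 PM = 7 h 13 min; less 45 min break → 6 h 28 min
Sat: 6:12 AM–1:12 PM = 7 h 0 min; less 45 min break → 6 h 15 min
Sun: 10:05 AM–8:52 PM = 10 h 47 min; less 45 min break → 10 h 2 min
Total worked: 37 h 58 min = 37.97 h.
Threshold 37.5 h → overtime 0 h 28 min, regular 37 h 30 min.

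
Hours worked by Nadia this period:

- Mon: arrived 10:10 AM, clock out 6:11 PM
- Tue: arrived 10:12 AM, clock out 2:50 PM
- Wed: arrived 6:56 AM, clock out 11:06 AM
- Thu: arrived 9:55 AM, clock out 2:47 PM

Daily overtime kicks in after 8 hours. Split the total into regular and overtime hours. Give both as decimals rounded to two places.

Regular 21.67 hours, overtime 0.02 hours

Mon: 10:10 AM–6:11 PM = 8 h 1 min
Tue: 10:12 AM–2:50 PM = 4 h 38 min
Wed: 6:56 AM–11:06 AM = 4 h 10 min
Thu: 9:55 AM–2:47 PM = 4 h 52 min
Mon reg 8 h 0 min / OT 0 h 1 min; Tue reg 4 h 38 min / OT 0 h 0 min; Wed reg 4 h 10 min / OT 0 h 0 min; Thu reg 4 h 52 min / OT 0 h 0 min.
Totals: regular 21 h 40 min, overtime 0 h 1 min.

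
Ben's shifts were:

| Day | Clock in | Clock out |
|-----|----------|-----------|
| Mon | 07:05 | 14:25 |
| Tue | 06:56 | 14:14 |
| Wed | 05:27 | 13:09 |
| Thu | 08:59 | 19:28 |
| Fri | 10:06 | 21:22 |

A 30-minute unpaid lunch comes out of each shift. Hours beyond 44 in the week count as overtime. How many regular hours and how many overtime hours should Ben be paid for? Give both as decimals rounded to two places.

Mon: 07:05–14:25 = 7 h 20 min; less 30 min break → 6 h 50 min
Tue: 06:56–14:14 = 7 h 18 min; less 30 min break → 6 h 48 min
Wed: 05:27–13:09 = 7 h 42 min; less 30 min break → 7 h 12 min
Thu: 08:59–19:28 = 10 h 29 min; less 30 min break → 9 h 59 min
Fri: 10:06–21:22 = 11 h 16 min; less 30 min break → 10 h 46 min
Total worked: 41 h 35 min = 41.58 h.
Threshold 44 h → overtime 0 h 0 min, regular 41 h 35 min.

Regular 41.58 hours, overtime 0.00 hours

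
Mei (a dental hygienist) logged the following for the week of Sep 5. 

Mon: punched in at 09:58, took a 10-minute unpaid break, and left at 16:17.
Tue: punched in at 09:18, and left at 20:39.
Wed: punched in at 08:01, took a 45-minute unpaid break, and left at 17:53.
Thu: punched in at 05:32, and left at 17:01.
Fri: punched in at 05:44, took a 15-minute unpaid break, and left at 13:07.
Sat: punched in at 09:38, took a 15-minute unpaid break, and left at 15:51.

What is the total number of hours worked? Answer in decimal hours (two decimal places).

Mon: 09:58–16:17 = 6 h 19 min; less 10 min break → 6 h 9 min
Tue: 09:18–20:39 = 11 h 21 min
Wed: 08:01–17:53 = 9 h 52 min; less 45 min break → 9 h 7 min
Thu: 05:32–17:01 = 11 h 29 min
Fri: 05:44–13:07 = 7 h 23 min; less 15 min break → 7 h 8 min
Sat: 09:38–15:51 = 6 h 13 min; less 15 min break → 5 h 58 min
Total: 6 h 9 min + 11 h 21 min + 9 h 7 min + 11 h 29 min + 7 h 8 min + 5 h 58 min = 51 h 12 min.

51.20 hours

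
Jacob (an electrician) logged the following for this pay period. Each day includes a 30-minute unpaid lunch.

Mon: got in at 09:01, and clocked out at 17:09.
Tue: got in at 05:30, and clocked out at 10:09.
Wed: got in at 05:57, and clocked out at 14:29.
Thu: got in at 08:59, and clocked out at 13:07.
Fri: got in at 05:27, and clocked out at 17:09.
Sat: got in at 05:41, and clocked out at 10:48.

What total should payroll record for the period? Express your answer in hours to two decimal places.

Mon: 09:01–17:09 = 8 h 8 min; less 30 min break → 7 h 38 min
Tue: 05:30–10:09 = 4 h 39 min; less 30 min break → 4 h 9 min
Wed: 05:57–14:29 = 8 h 32 min; less 30 min break → 8 h 2 min
Thu: 08:59–13:07 = 4 h 8 min; less 30 min break → 3 h 38 min
Fri: 05:27–17:09 = 11 h 42 min; less 30 min break → 11 h 12 min
Sat: 05:41–10:48 = 5 h 7 min; less 30 min break → 4 h 37 min
Total: 7 h 38 min + 4 h 9 min + 8 h 2 min + 3 h 38 min + 11 h 12 min + 4 h 37 min = 39 h 16 min.

39.27 hours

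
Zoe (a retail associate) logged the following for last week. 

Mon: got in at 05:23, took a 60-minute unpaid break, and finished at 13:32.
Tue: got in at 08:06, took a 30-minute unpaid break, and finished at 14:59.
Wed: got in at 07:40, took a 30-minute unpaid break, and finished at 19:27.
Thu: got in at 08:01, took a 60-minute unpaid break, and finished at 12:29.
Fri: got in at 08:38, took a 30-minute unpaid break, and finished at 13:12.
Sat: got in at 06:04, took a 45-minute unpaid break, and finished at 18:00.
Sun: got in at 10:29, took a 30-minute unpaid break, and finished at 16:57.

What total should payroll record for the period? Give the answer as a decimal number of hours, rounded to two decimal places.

49.50 hours

Mon: 05:23–13:32 = 8 h 9 min; less 60 min break → 7 h 9 min
Tue: 08:06–14:59 = 6 h 53 min; less 30 min break → 6 h 23 min
Wed: 07:40–19:27 = 11 h 47 min; less 30 min break → 11 h 17 min
Thu: 08:01–12:29 = 4 h 28 min; less 60 min break → 3 h 28 min
Fri: 08:38–13:12 = 4 h 34 min; less 30 min break → 4 h 4 min
Sat: 06:04–18:00 = 11 h 56 min; less 45 min break → 11 h 11 min
Sun: 10:29–16:57 = 6 h 28 min; less 30 min break → 5 h 58 min
Total: 7 h 9 min + 6 h 23 min + 11 h 17 min + 3 h 28 min + 4 h 4 min + 11 h 11 min + 5 h 58 min = 49 h 30 min.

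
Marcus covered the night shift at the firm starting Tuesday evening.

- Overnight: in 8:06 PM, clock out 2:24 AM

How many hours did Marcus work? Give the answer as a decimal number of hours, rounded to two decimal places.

6.30 hours

Overnight: 8:06 PM → midnight = 3 h 54 min; midnight → 2:24 AM = 2 h 24 min; span 6 h 18 min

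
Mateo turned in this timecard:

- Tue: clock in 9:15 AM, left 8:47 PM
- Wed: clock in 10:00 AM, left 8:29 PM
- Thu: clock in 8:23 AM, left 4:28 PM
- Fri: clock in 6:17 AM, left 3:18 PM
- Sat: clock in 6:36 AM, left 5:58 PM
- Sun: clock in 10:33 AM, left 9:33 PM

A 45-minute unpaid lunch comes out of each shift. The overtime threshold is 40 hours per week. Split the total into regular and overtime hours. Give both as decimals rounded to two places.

Regular 40.00 hours, overtime 16.98 hours

Tue: 9:15 AM–8:47 PM = 11 h 32 min; less 45 min break → 10 h 47 min
Wed: 10:00 AM–8:29 PM = 10 h 29 min; less 45 min break → 9 h 44 min
Thu: 8:23 AM–4:28 PM = 8 h 5 min; less 45 min break → 7 h 20 min
Fri: 6:17 AM–3:18 PM = 9 h 1 min; less 45 min break → 8 h 16 min
Sat: 6:36 AM–5:58 PM = 11 h 22 min; less 45 min break → 10 h 37 min
Sun: 10:33 AM–9:33 PM = 11 h 0 min; less 45 min break → 10 h 15 min
Total worked: 56 h 59 min = 56.98 h.
Threshold 40 h → overtime 16 h 59 min, regular 40 h 0 min.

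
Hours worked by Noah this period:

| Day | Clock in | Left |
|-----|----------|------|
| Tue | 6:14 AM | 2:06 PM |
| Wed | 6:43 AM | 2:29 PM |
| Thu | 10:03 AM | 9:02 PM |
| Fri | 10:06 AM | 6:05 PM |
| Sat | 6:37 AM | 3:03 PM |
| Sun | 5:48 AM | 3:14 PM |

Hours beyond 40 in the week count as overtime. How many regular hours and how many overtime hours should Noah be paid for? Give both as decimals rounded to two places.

Tue: 6:14 AM–2:06 PM = 7 h 52 min
Wed: 6:43 AM–2:29 PM = 7 h 46 min
Thu: 10:03 AM–9:02 PM = 10 h 59 min
Fri: 10:06 AM–6:05 PM = 7 h 59 min
Sat: 6:37 AM–3:03 PM = 8 h 26 min
Sun: 5:48 AM–3:14 PM = 9 h 26 min
Total worked: 52 h 28 min = 52.47 h.
Threshold 40 h → overtime 12 h 28 min, regular 40 h 0 min.

Regular 40.00 hours, overtime 12.47 hours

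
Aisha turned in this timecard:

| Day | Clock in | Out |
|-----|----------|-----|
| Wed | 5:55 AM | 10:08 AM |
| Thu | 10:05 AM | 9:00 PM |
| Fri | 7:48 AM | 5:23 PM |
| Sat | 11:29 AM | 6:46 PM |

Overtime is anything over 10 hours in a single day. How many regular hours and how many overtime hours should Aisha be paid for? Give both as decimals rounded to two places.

Wed: 5:55 AM–10:08 AM = 4 h 13 min
Thu: 10:05 AM–9:00 PM = 10 h 55 min
Fri: 7:48 AM–5:23 PM = 9 h 35 min
Sat: 11:29 AM–6:46 PM = 7 h 17 min
Wed reg 4 h 13 min / OT 0 h 0 min; Thu reg 10 h 0 min / OT 0 h 55 min; Fri reg 9 h 35 min / OT 0 h 0 min; Sat reg 7 h 17 min / OT 0 h 0 min.
Totals: regular 31 h 5 min, overtime 0 h 55 min.

Regular 31.08 hours, overtime 0.92 hours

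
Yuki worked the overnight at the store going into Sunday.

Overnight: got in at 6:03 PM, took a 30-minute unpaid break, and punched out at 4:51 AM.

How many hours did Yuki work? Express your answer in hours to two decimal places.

Overnight: 6:03 PM → midnight = 5 h 57 min; midnight → 4:51 AM = 4 h 51 min; span 10 h 48 min; less 30 min break → 10 h 18 min

10.30 hours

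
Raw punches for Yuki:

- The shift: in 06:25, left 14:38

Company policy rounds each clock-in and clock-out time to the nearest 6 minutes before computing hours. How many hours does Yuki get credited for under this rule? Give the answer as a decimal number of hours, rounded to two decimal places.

8.20 hours

The shift: in 06:25→06:24, out 14:38→14:36; 8 h 12 min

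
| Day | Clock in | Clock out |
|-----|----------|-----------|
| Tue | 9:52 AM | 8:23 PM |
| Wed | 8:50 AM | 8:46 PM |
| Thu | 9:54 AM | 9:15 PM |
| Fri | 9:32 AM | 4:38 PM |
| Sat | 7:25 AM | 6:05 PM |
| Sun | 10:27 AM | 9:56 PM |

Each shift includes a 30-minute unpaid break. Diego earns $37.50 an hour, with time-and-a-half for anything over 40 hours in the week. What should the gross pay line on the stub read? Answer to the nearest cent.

Tue: 9:52 AM–8:23 PM = 10 h 31 min; less 30 min break → 10 h 1 min
Wed: 8:50 AM–8:46 PM = 11 h 56 min; less 30 min break → 11 h 26 min
Thu: 9:54 AM–9:15 PM = 11 h 21 min; less 30 min break → 10 h 51 min
Fri: 9:32 AM–4:38 PM = 7 h 6 min; less 30 min break → 6 h 36 min
Sat: 7:25 AM–6:05 PM = 10 h 40 min; less 30 min break → 10 h 10 min
Sun: 10:27 AM–9:56 PM = 11 h 29 min; less 30 min break → 10 h 59 min
Total worked: 60 h 3 min = 3603 min.
Regular 40 h 0 min = 2400 min at $37.50/h; overtime 20 h 3 min = 1203 min at $56.25/h.
Pay = (2400 × $37.50 + 1203 × $56.25) ÷ 60 = $2627.81.

$2627.81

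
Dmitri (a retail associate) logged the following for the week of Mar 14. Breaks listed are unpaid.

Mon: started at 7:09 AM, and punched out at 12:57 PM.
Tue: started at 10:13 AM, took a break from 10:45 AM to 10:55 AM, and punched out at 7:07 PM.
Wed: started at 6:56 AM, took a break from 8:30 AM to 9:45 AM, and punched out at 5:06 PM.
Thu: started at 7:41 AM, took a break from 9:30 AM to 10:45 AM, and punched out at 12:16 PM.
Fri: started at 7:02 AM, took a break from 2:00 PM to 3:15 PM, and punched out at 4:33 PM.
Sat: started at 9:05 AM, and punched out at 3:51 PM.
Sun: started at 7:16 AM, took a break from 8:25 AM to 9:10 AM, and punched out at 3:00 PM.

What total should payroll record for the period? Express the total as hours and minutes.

48 h 48 min

Mon: 7:09 AM–12:57 PM = 5 h 48 min
Tue: 10:13 AM–7:07 PM = 8 h 54 min; less 10 min break → 8 h 44 min
Wed: 6:56 AM–5:06 PM = 10 h 10 min; less 75 min break → 8 h 55 min
Thu: 7:41 AM–12:16 PM = 4 h 35 min; less 75 min break → 3 h 20 min
Fri: 7:02 AM–4:33 PM = 9 h 31 min; less 75 min break → 8 h 16 min
Sat: 9:05 AM–3:51 PM = 6 h 46 min
Sun: 7:16 AM–3:00 PM = 7 h 44 min; less 45 min break → 6 h 59 min
Total: 5 h 48 min + 8 h 44 min + 8 h 55 min + 3 h 20 min + 8 h 16 min + 6 h 46 min + 6 h 59 min = 48 h 48 min.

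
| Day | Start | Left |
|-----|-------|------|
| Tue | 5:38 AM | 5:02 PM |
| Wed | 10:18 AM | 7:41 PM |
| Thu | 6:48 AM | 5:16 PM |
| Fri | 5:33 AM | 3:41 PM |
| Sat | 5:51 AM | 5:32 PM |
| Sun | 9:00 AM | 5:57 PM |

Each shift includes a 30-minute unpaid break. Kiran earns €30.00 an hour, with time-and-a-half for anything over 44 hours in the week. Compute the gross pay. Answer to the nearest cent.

€1995.75

Tue: 5:38 AM–5:02 PM = 11 h 24 min; less 30 min break → 10 h 54 min
Wed: 10:18 AM–7:41 PM = 9 h 23 min; less 30 min break → 8 h 53 min
Thu: 6:48 AM–5:16 PM = 10 h 28 min; less 30 min break → 9 h 58 min
Fri: 5:33 AM–3:41 PM = 10 h 8 min; less 30 min break → 9 h 38 min
Sat: 5:51 AM–5:32 PM = 11 h 41 min; less 30 min break → 11 h 11 min
Sun: 9:00 AM–5:57 PM = 8 h 57 min; less 30 min break → 8 h 27 min
Total worked: 59 h 1 min = 3541 min.
Regular 44 h 0 min = 2640 min at €30.00/h; overtime 15 h 1 min = 901 min at €45.00/h.
Pay = (2640 × €30.00 + 901 × €45.00) ÷ 60 = €1995.75.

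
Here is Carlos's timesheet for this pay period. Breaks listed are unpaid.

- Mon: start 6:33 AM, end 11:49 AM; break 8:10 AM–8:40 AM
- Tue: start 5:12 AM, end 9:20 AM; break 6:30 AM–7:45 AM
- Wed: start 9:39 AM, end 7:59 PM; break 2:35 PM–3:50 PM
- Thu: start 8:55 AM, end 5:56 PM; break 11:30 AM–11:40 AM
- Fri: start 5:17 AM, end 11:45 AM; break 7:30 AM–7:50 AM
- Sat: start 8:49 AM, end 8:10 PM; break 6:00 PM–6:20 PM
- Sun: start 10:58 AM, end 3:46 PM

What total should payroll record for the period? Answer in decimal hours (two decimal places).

Mon: 6:33 AM–11:49 AM = 5 h 16 min; less 30 min break → 4 h 46 min
Tue: 5:12 AM–9:20 AM = 4 h 8 min; less 75 min break → 2 h 53 min
Wed: 9:39 AM–7:59 PM = 10 h 20 min; less 75 min break → 9 h 5 min
Thu: 8:55 AM–5:56 PM = 9 h 1 min; less 10 min break → 8 h 51 min
Fri: 5:17 AM–11:45 AM = 6 h 28 min; less 20 min break → 6 h 8 min
Sat: 8:49 AM–8:10 PM = 11 h 21 min; less 20 min break → 11 h 1 min
Sun: 10:58 AM–3:46 PM = 4 h 48 min
Total: 4 h 46 min + 2 h 53 min + 9 h 5 min + 8 h 51 min + 6 h 8 min + 11 h 1 min + 4 h 48 min = 47 h 32 min.

47.53 hours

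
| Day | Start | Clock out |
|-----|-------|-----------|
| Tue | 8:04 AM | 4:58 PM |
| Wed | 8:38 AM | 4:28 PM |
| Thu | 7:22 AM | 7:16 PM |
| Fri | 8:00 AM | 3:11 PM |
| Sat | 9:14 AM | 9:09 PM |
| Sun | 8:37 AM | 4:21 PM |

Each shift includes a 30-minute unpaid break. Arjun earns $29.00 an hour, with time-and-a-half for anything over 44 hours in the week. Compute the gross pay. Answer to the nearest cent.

$1644.30

Tue: 8:04 AM–4:58 PM = 8 h 54 min; less 30 min break → 8 h 24 min
Wed: 8:38 AM–4:28 PM = 7 h 50 min; less 30 min break → 7 h 20 min
Thu: 7:22 AM–7:16 PM = 11 h 54 min; less 30 min break → 11 h 24 min
Fri: 8:00 AM–3:11 PM = 7 h 11 min; less 30 min break → 6 h 41 min
Sat: 9:14 AM–9:09 PM = 11 h 55 min; less 30 min break → 11 h 25 min
Sun: 8:37 AM–4:21 PM = 7 h 44 min; less 30 min break → 7 h 14 min
Total worked: 52 h 28 min = 3148 min.
Regular 44 h 0 min = 2640 min at $29.00/h; overtime 8 h 28 min = 508 min at $43.50/h.
Pay = (2640 × $29.00 + 508 × $43.50) ÷ 60 = $1644.30.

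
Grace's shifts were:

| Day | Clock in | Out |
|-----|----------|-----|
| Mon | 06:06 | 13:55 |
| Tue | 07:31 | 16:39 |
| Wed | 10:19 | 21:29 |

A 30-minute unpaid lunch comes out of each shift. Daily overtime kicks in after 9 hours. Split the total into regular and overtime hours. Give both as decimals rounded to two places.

Regular 24.95 hours, overtime 1.67 hours

Mon: 06:06–13:55 = 7 h 49 min; less 30 min break → 7 h 19 min
Tue: 07:31–16:39 = 9 h 8 min; less 30 min break → 8 h 38 min
Wed: 10:19–21:29 = 11 h 10 min; less 30 min break → 10 h 40 min
Mon reg 7 h 19 min / OT 0 h 0 min; Tue reg 8 h 38 min / OT 0 h 0 min; Wed reg 9 h 0 min / OT 1 h 40 min.
Totals: regular 24 h 57 min, overtime 1 h 40 min.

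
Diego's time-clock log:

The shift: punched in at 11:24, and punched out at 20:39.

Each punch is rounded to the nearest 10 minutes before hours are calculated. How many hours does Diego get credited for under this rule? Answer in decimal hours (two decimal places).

The shift: in 11:24→11:20, out 20:39→20:40; 9 h 20 min

9.33 hours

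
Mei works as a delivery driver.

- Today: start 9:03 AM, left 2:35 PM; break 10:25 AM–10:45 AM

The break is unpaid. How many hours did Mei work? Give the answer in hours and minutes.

Today: 9:03 AM–2:35 PM = 5 h 32 min; less 20 min break → 5 h 12 min

5 h 12 min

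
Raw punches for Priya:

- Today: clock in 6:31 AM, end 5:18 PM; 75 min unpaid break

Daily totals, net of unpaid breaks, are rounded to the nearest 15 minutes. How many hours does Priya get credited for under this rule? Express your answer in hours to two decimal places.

Today: 6:31 AM–5:18 PM = 10 h 47 min − 75 min = 9 h 32 min → rounds to 9 h 30 min

9.50 hours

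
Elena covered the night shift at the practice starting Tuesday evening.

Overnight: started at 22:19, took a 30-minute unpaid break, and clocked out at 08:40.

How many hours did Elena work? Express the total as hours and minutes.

Overnight: 22:19 → midnight = 1 h 41 min; midnight → 08:40 = 8 h 40 min; span 10 h 21 min; less 30 min break → 9 h 51 min

9 h 51 min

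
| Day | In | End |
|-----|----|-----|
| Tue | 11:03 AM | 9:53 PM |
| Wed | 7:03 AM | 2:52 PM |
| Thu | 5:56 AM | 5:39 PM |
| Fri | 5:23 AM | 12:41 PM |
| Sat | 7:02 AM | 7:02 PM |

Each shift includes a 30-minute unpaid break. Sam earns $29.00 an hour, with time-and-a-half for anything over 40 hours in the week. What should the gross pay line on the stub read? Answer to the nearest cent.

Tue: 11:03 AM–9:53 PM = 10 h 50 min; less 30 min break → 10 h 20 min
Wed: 7:03 AM–2:52 PM = 7 h 49 min; less 30 min break → 7 h 19 min
Thu: 5:56 AM–5:39 PM = 11 h 43 min; less 30 min break → 11 h 13 min
Fri: 5:23 AM–12:41 PM = 7 h 18 min; less 30 min break → 6 h 48 min
Sat: 7:02 AM–7:02 PM = 12 h 0 min; less 30 min break → 11 h 30 min
Total worked: 47 h 10 min = 2830 min.
Regular 40 h 0 min = 2400 min at $29.00/h; overtime 7 h 10 min = 430 min at $43.50/h.
Pay = (2400 × $29.00 + 430 × $43.50) ÷ 60 = $1471.75.

$1471.75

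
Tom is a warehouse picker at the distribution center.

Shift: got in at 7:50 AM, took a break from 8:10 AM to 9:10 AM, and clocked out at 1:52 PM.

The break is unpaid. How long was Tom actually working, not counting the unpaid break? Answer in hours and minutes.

Shift: 7:50 AM–1:52 PM = 6 h 2 min; less 60 min break → 5 h 2 min

5 h 2 min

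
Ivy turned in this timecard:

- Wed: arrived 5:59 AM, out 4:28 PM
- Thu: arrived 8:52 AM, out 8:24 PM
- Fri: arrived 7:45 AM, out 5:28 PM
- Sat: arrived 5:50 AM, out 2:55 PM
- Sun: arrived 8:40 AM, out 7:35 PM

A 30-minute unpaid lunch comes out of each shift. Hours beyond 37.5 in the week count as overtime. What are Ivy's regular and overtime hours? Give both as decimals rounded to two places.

Wed: 5:59 AM–4:28 PM = 10 h 29 min; less 30 min break → 9 h 59 min
Thu: 8:52 AM–8:24 PM = 11 h 32 min; less 30 min break → 11 h 2 min
Fri: 7:45 AM–5:28 PM = 9 h 43 min; less 30 min break → 9 h 13 min
Sat: 5:50 AM–2:55 PM = 9 h 5 min; less 30 min break → 8 h 35 min
Sun: 8:40 AM–7:35 PM = 10 h 55 min; less 30 min break → 10 h 25 min
Total worked: 49 h 14 min = 49.23 h.
Threshold 37.5 h → overtime 11 h 44 min, regular 37 h 30 min.

Regular 37.50 hours, overtime 11.73 hours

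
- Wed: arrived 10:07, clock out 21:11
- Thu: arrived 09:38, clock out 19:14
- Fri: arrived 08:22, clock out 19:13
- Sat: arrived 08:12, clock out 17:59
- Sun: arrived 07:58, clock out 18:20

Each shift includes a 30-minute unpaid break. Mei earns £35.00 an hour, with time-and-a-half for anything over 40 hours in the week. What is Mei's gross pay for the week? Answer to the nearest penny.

Wed: 10:07–21:11 = 11 h 4 min; less 30 min break → 10 h 34 min
Thu: 09:38–19:14 = 9 h 36 min; less 30 min break → 9 h 6 min
Fri: 08:22–19:13 = 10 h 51 min; less 30 min break → 10 h 21 min
Sat: 08:12–17:59 = 9 h 47 min; less 30 min break → 9 h 17 min
Sun: 07:58–18:20 = 10 h 22 min; less 30 min break → 9 h 52 min
Total worked: 49 h 10 min = 2950 min.
Regular 40 h 0 min = 2400 min at £35.00/h; overtime 9 h 10 min = 550 min at £52.50/h.
Pay = (2400 × £35.00 + 550 × £52.50) ÷ 60 = £1881.25.

£1881.25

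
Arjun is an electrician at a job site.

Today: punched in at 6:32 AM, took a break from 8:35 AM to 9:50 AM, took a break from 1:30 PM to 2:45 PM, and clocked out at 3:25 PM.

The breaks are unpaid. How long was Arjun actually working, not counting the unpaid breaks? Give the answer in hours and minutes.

6 h 23 min

Today: 6:32 AM–3:25 PM = 8 h 53 min; less 150 min break → 6 h 23 min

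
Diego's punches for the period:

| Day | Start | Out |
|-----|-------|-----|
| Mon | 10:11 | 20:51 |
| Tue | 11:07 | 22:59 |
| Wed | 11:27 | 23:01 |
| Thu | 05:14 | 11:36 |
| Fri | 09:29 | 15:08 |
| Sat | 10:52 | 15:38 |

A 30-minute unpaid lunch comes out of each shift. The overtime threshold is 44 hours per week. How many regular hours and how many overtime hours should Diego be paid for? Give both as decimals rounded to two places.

Mon: 10:11–20:51 = 10 h 40 min; less 30 min break → 10 h 10 min
Tue: 11:07–22:59 = 11 h 52 min; less 30 min break → 11 h 22 min
Wed: 11:27–23:01 = 11 h 34 min; less 30 min break → 11 h 4 min
Thu: 05:14–11:36 = 6 h 22 min; less 30 min break → 5 h 52 min
Fri: 09:29–15:08 = 5 h 39 min; less 30 min break → 5 h 9 min
Sat: 10:52–15:38 = 4 h 46 min; less 30 min break → 4 h 16 min
Total worked: 47 h 53 min = 47.88 h.
Threshold 44 h → overtime 3 h 53 min, regular 44 h 0 min.

Regular 44.00 hours, overtime 3.88 hours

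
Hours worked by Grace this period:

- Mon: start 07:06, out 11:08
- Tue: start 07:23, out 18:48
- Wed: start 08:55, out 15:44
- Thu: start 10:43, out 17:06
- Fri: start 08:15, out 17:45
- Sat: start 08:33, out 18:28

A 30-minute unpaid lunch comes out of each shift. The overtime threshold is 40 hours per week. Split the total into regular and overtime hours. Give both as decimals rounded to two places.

Regular 40.00 hours, overtime 5.07 hours

Mon: 07:06–11:08 = 4 h 2 min; less 30 min break → 3 h 32 min
Tue: 07:23–18:48 = 11 h 25 min; less 30 min break → 10 h 55 min
Wed: 08:55–15:44 = 6 h 49 min; less 30 min break → 6 h 19 min
Thu: 10:43–17:06 = 6 h 23 min; less 30 min break → 5 h 53 min
Fri: 08:15–17:45 = 9 h 30 min; less 30 min break → 9 h 0 min
Sat: 08:33–18:28 = 9 h 55 min; less 30 min break → 9 h 25 min
Total worked: 45 h 4 min = 45.07 h.
Threshold 40 h → overtime 5 h 4 min, regular 40 h 0 min.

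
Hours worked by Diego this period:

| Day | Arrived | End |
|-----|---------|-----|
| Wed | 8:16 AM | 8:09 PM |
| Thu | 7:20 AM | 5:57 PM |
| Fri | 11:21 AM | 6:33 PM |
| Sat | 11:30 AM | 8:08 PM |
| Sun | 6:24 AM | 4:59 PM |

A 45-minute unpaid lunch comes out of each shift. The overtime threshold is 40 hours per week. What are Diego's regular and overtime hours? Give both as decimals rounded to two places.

Wed: 8:16 AM–8:09 PM = 11 h 53 min; less 45 min break → 11 h 8 min
Thu: 7:20 AM–5:57 PM = 10 h 37 min; less 45 min break → 9 h 52 min
Fri: 11:21 AM–6:33 PM = 7 h 12 min; less 45 min break → 6 h 27 min
Sat: 11:30 AM–8:08 PM = 8 h 38 min; less 45 min break → 7 h 53 min
Sun: 6:24 AM–4:59 PM = 10 h 35 min; less 45 min break → 9 h 50 min
Total worked: 45 h 10 min = 45.17 h.
Threshold 40 h → overtime 5 h 10 min, regular 40 h 0 min.

Regular 40.00 hours, overtime 5.17 hours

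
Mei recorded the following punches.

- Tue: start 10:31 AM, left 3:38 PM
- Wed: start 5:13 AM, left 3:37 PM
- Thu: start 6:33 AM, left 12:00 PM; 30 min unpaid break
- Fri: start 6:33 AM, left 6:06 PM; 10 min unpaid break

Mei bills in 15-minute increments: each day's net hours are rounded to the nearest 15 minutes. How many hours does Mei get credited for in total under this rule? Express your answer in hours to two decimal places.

Tue: 10:31 AM–3:38 PM = 5 h 7 min → rounds to 5 h 0 min
Wed: 5:13 AM–3:37 PM = 10 h 24 min → rounds to 10 h 30 min
Thu: 6:33 AM–12:00 PM = 5 h 27 min − 30 min = 4 h 57 min → rounds to 5 h 0 min
Fri: 6:33 AM–6:06 PM = 11 h 33 min − 10 min = 11 h 23 min → rounds to 11 h 30 min
Total credited: 32 h 0 min.

32.00 hours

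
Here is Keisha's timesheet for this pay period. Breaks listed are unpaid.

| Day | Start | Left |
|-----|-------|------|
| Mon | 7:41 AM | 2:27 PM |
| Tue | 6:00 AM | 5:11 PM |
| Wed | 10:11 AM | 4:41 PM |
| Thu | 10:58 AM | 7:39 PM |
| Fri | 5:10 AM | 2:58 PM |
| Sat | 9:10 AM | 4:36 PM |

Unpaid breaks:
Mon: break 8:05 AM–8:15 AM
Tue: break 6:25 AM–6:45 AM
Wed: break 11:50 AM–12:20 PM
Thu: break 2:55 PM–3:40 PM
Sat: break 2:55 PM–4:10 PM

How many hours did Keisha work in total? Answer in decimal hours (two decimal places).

Mon: 7:41 AM–2:27 PM = 6 h 46 min; less 10 min break → 6 h 36 min
Tue: 6:00 AM–5:11 PM = 11 h 11 min; less 20 min break → 10 h 51 min
Wed: 10:11 AM–4:41 PM = 6 h 30 min; less 30 min break → 6 h 0 min
Thu: 10:58 AM–7:39 PM = 8 h 41 min; less 45 min break → 7 h 56 min
Fri: 5:10 AM–2:58 PM = 9 h 48 min
Sat: 9:10 AM–4:36 PM = 7 h 26 min; less 75 min break → 6 h 11 min
Total: 6 h 36 min + 10 h 51 min + 6 h 0 min + 7 h 56 min + 9 h 48 min + 6 h 11 min = 47 h 22 min.

47.37 hours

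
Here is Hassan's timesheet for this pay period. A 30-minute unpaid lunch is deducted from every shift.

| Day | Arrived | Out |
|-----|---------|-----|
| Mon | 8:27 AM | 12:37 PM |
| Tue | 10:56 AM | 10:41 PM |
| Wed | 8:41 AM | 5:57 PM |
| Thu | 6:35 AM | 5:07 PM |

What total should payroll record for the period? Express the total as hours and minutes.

Mon: 8:27 AM–12:37 PM = 4 h 10 min; less 30 min break → 3 h 40 min
Tue: 10:56 AM–10:41 PM = 11 h 45 min; less 30 min break → 11 h 15 min
Wed: 8:41 AM–5:57 PM = 9 h 16 min; less 30 min break → 8 h 46 min
Thu: 6:35 AM–5:07 PM = 10 h 32 min; less 30 min break → 10 h 2 min
Total: 3 h 40 min + 11 h 15 min + 8 h 46 min + 10 h 2 min = 33 h 43 min.

33 h 43 min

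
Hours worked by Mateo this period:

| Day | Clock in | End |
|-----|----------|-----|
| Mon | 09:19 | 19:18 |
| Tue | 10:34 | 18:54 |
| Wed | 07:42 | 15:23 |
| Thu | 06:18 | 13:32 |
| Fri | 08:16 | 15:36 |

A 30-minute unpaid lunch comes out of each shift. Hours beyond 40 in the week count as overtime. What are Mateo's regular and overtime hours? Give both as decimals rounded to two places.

Regular 38.07 hours, overtime 0.00 hours

Mon: 09:19–19:18 = 9 h 59 min; less 30 min break → 9 h 29 min
Tue: 10:34–18:54 = 8 h 20 min; less 30 min break → 7 h 50 min
Wed: 07:42–15:23 = 7 h 41 min; less 30 min break → 7 h 11 min
Thu: 06:18–13:32 = 7 h 14 min; less 30 min break → 6 h 44 min
Fri: 08:16–15:36 = 7 h 20 min; less 30 min break → 6 h 50 min
Total worked: 38 h 4 min = 38.07 h.
Threshold 40 h → overtime 0 h 0 min, regular 38 h 4 min.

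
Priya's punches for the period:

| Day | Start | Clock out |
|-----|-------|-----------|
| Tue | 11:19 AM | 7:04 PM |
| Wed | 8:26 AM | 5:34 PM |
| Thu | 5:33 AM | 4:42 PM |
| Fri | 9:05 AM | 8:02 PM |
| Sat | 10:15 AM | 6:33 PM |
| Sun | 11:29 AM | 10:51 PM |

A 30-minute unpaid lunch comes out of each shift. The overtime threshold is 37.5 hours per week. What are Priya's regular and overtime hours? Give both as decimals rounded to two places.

Tue: 11:19 AM–7:04 PM = 7 h 45 min; less 30 min break → 7 h 15 min
Wed: 8:26 AM–5:34 PM = 9 h 8 min; less 30 min break → 8 h 38 min
Thu: 5:33 AM–4:42 PM = 11 h 9 min; less 30 min break → 10 h 39 min
Fri: 9:05 AM–8:02 PM = 10 h 57 min; less 30 min break → 10 h 27 min
Sat: 10:15 AM–6:33 PM = 8 h 18 min; less 30 min break → 7 h 48 min
Sun: 11:29 AM–10:51 PM = 11 h 22 min; less 30 min break → 10 h 52 min
Total worked: 55 h 39 min = 55.65 h.
Threshold 37.5 h → overtime 18 h 9 min, regular 37 h 30 min.

Regular 37.50 hours, overtime 18.15 hours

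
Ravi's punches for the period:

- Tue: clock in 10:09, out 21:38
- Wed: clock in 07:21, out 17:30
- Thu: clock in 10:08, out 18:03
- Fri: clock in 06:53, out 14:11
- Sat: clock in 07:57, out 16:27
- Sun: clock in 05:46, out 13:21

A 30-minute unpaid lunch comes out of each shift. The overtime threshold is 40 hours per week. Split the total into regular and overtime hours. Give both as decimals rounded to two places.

Regular 40.00 hours, overtime 9.93 hours

Tue: 10:09–21:38 = 11 h 29 min; less 30 min break → 10 h 59 min
Wed: 07:21–17:30 = 10 h 9 min; less 30 min break → 9 h 39 min
Thu: 10:08–18:03 = 7 h 55 min; less 30 min break → 7 h 25 min
Fri: 06:53–14:11 = 7 h 18 min; less 30 min break → 6 h 48 min
Sat: 07:57–16:27 = 8 h 30 min; less 30 min break → 8 h 0 min
Sun: 05:46–13:21 = 7 h 35 min; less 30 min break → 7 h 5 min
Total worked: 49 h 56 min = 49.93 h.
Threshold 40 h → overtime 9 h 56 min, regular 40 h 0 min.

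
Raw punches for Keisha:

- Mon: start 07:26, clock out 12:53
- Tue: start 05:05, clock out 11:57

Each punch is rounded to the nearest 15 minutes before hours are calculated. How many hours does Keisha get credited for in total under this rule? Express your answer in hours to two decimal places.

Mon: in 07:26→07:30, out 12:53→13:00; 5 h 30 min
Tue: in 05:05→05:00, out 11:57→12:00; 7 h 0 min
Total credited: 12 h 30 min.

12.50 hours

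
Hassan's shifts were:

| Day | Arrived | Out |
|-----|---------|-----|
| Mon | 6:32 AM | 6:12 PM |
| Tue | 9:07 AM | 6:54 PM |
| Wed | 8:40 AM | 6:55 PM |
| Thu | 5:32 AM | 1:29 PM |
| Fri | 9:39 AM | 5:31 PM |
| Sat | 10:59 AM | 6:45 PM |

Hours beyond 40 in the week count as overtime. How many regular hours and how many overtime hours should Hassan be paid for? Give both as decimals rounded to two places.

Mon: 6:32 AM–6:12 PM = 11 h 40 min
Tue: 9:07 AM–6:54 PM = 9 h 47 min
Wed: 8:40 AM–6:55 PM = 10 h 15 min
Thu: 5:32 AM–1:29 PM = 7 h 57 min
Fri: 9:39 AM–5:31 PM = 7 h 52 min
Sat: 10:59 AM–6:45 PM = 7 h 46 min
Total worked: 55 h 17 min = 55.28 h.
Threshold 40 h → overtime 15 h 17 min, regular 40 h 0 min.

Regular 40.00 hours, overtime 15.28 hours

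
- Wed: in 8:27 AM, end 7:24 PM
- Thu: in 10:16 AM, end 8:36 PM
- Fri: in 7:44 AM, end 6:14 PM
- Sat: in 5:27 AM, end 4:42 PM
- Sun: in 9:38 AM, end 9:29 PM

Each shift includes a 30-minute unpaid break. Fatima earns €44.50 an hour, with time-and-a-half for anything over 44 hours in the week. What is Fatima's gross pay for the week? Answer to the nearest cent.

Wed: 8:27 AM–7:24 PM = 10 h 57 min; less 30 min break → 10 h 27 min
Thu: 10:16 AM–8:36 PM = 10 h 20 min; less 30 min break → 9 h 50 min
Fri: 7:44 AM–6:14 PM = 10 h 30 min; less 30 min break → 10 h 0 min
Sat: 5:27 AM–4:42 PM = 11 h 15 min; less 30 min break → 10 h 45 min
Sun: 9:38 AM–9:29 PM = 11 h 51 min; less 30 min break → 11 h 21 min
Total worked: 52 h 23 min = 3143 min.
Regular 44 h 0 min = 2640 min at €44.50/h; overtime 8 h 23 min = 503 min at €66.75/h.
Pay = (2640 × €44.50 + 503 × €66.75) ÷ 60 = €2517.59.

€2517.59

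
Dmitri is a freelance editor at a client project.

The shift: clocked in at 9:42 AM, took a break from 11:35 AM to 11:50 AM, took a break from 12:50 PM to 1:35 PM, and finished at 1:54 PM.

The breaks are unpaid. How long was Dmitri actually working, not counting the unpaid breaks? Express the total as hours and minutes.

3 h 12 min

The shift: 9:42 AM–1:54 PM = 4 h 12 min; less 60 min break → 3 h 12 min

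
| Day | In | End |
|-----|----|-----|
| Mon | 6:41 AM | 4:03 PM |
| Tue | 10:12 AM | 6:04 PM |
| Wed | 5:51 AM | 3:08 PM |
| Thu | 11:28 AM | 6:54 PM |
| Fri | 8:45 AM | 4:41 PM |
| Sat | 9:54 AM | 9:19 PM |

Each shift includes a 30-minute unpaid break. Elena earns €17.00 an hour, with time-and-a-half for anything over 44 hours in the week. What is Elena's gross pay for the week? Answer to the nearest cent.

€908.65

Mon: 6:41 AM–4:03 PM = 9 h 22 min; less 30 min break → 8 h 52 min
Tue: 10:12 AM–6:04 PM = 7 h 52 min; less 30 min break → 7 h 22 min
Wed: 5:51 AM–3:08 PM = 9 h 17 min; less 30 min break → 8 h 47 min
Thu: 11:28 AM–6:54 PM = 7 h 26 min; less 30 min break → 6 h 56 min
Fri: 8:45 AM–4:41 PM = 7 h 56 min; less 30 min break → 7 h 26 min
Sat: 9:54 AM–9:19 PM = 11 h 25 min; less 30 min break → 10 h 55 min
Total worked: 50 h 18 min = 3018 min.
Regular 44 h 0 min = 2640 min at €17.00/h; overtime 6 h 18 min = 378 min at €25.50/h.
Pay = (2640 × €17.00 + 378 × €25.50) ÷ 60 = €908.65.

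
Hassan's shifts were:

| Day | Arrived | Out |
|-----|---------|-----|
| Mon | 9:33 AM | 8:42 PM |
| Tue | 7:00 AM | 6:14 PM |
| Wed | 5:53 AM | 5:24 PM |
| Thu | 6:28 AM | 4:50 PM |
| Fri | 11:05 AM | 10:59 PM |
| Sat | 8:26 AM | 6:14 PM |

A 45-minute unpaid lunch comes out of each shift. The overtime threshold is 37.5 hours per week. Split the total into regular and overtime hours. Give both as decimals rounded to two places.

Regular 37.50 hours, overtime 23.97 hours

Mon: 9:33 AM–8:42 PM = 11 h 9 min; less 45 min break → 10 h 24 min
Tue: 7:00 AM–6:14 PM = 11 h 14 min; less 45 min break → 10 h 29 min
Wed: 5:53 AM–5:24 PM = 11 h 31 min; less 45 min break → 10 h 46 min
Thu: 6:28 AM–4:50 PM = 10 h 22 min; less 45 min break → 9 h 37 min
Fri: 11:05 AM–10:59 PM = 11 h 54 min; less 45 min break → 11 h 9 min
Sat: 8:26 AM–6:14 PM = 9 h 48 min; less 45 min break → 9 h 3 min
Total worked: 61 h 28 min = 61.47 h.
Threshold 37.5 h → overtime 23 h 58 min, regular 37 h 30 min.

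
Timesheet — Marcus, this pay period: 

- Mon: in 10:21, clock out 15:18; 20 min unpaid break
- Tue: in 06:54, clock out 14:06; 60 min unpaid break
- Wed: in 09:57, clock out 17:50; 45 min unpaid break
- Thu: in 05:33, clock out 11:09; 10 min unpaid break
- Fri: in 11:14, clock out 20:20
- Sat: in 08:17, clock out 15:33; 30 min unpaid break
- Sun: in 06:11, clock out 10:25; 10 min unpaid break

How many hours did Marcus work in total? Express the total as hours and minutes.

Mon: 10:21–15:18 = 4 h 57 min; less 20 min break → 4 h 37 min
Tue: 06:54–14:06 = 7 h 12 min; less 60 min break → 6 h 12 min
Wed: 09:57–17:50 = 7 h 53 min; less 45 min break → 7 h 8 min
Thu: 05:33–11:09 = 5 h 36 min; less 10 min break → 5 h 26 min
Fri: 11:14–20:20 = 9 h 6 min
Sat: 08:17–15:33 = 7 h 16 min; less 30 min break → 6 h 46 min
Sun: 06:11–10:25 = 4 h 14 min; less 10 min break → 4 h 4 min
Total: 4 h 37 min + 6 h 12 min + 7 h 8 min + 5 h 26 min + 9 h 6 min + 6 h 46 min + 4 h 4 min = 43 h 19 min.

43 h 19 min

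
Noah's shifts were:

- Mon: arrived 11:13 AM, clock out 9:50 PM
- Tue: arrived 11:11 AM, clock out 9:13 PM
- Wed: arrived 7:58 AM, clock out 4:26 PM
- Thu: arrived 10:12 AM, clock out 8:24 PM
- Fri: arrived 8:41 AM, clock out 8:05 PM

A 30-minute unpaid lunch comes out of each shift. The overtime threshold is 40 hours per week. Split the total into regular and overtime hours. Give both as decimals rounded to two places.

Regular 40.00 hours, overtime 8.22 hours

Mon: 11:13 AM–9:50 PM = 10 h 37 min; less 30 min break → 10 h 7 min
Tue: 11:11 AM–9:13 PM = 10 h 2 min; less 30 min break → 9 h 32 min
Wed: 7:58 AM–4:26 PM = 8 h 28 min; less 30 min break → 7 h 58 min
Thu: 10:12 AM–8:24 PM = 10 h 12 min; less 30 min break → 9 h 42 min
Fri: 8:41 AM–8:05 PM = 11 h 24 min; less 30 min break → 10 h 54 min
Total worked: 48 h 13 min = 48.22 h.
Threshold 40 h → overtime 8 h 13 min, regular 40 h 0 min.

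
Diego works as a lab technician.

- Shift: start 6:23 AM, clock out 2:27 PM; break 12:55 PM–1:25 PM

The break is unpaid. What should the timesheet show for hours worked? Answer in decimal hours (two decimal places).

Shift: 6:23 AM–2:27 PM = 8 h 4 min; less 30 min break → 7 h 34 min

7.57 hours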